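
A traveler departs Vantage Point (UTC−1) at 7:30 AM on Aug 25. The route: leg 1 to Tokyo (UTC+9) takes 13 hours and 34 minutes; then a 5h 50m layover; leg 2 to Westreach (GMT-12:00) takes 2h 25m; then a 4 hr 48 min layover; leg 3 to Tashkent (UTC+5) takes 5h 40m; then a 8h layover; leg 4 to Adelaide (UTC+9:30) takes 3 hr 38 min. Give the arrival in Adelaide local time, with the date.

Convert departure to UTC: 7:30 AM + 1:00 = 8:30 AM UTC on Aug 25.
Add 13 hours and 34 minutes leg 1 → 10:04 PM UTC.
Add 5 hours and 50 minutes layover in Tokyo → 3:54 AM UTC (Aug 26).
Add 2 hours 25 minutes leg 2 → 6:19 AM UTC.
Add 4 hours and 48 minutes layover in Westreach → 11:07 AM UTC.
Add 5 hours 40 minutes leg 3 → 4:47 PM UTC.
Add 8 hours layover in Tashkent → 12:47 AM UTC (Aug 27).
Add 3 hours and 38 minutes leg 4 → 4:25 AM UTC.
Adelaide is UTC+9:30, so local arrival = 4:25 AM + 9:30 = 1:55 PM on Aug 27.

1:55 PM on Aug 27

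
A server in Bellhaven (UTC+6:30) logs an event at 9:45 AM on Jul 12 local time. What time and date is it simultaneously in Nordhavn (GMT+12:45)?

In UTC: 9:45 AM − 6:30 = 3:15 AM on Jul 12.
Nordhavn is UTC+12:45: 3:15 AM + 12:45 = 4:00 PM on Jul 12.

4:00 PM on Jul 12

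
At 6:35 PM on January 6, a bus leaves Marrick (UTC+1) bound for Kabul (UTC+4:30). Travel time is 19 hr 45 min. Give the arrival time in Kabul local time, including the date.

Convert departure to UTC: 6:35 PM − 1:00 = 5:35 PM UTC on Jan 6.
Add 19 hours and 45 minutes travel time → 1:20 PM UTC (Jan 7).
Kabul is UTC+4:30, so local arrival = 1:20 PM + 4:30 = 5:50 PM on Jan 7.

5:50 PM on Jan 7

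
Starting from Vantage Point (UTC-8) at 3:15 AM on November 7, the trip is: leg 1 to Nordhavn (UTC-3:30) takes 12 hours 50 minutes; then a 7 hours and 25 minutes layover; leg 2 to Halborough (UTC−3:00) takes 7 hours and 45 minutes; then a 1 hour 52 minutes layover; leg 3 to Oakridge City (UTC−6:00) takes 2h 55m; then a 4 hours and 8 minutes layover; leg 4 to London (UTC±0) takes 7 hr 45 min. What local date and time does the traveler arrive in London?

7:55 AM on Nov 9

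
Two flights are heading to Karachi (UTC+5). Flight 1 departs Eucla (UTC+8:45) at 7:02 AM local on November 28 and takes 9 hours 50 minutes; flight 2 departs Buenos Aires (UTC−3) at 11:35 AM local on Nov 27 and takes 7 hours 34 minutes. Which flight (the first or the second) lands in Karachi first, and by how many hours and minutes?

the second, by 9 hours 58 minutes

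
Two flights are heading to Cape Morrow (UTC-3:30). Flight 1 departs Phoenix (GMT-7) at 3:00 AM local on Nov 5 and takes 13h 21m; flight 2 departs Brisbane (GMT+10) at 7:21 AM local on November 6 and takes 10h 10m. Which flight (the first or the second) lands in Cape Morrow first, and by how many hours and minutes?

the first, by 8 hours 10 minutes

Flight 1 in UTC: 3:00 AM + 7:00 = 10:00 AM on Nov 5.
+13 hours 21 minutes → arrive 11:21 PM UTC on Nov 5.
Flight 2 in UTC: 7:21 AM − 10:00 = 9:21 PM on Nov 5.
+10 hours 10 minutes → arrive 7:31 AM UTC on Nov 6.
Flight 1 lands earlier by 8 hours 10 minutes.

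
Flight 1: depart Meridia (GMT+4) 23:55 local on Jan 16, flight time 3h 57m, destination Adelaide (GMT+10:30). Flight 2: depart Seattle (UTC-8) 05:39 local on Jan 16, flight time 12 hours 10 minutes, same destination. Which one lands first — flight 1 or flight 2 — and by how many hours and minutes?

the first, by 1 hour 57 minutes

Flight 1 in UTC: 23:55 − 4:00 = 19:55 on Jan 16.
+3 hours 57 minutes → arrive 23:52 UTC on Jan 16.
Flight 2 in UTC: 05:39 + 8:00 = 13:39 on Jan 16.
+12 hours and 10 minutes → arrive 01:49 UTC on Jan 17.
Flight 1 lands earlier by 1 hour 57 minutes.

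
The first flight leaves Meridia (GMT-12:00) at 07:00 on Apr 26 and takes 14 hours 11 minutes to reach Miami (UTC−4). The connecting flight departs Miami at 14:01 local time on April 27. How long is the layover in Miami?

Convert departure to UTC: 07:00 + 12:00 = 19:00 UTC on Apr 26.
Add 14 hours 11 minutes flight time → 09:11 UTC (Apr 27).
Miami is UTC−4:00, so local arrival = 09:11 − 4:00 = 05:11 on Apr 27.
Layover = 14:01 − 05:11 = 8 hours 50 minutes.

8 hours 50 minutes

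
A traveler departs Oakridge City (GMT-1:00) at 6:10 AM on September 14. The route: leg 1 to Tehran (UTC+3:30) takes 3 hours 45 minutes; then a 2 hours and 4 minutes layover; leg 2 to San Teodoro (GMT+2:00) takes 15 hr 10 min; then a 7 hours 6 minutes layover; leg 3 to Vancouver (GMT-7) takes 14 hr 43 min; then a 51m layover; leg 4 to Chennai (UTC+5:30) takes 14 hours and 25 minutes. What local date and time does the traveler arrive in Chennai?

Convert departure to UTC: 6:10 AM + 1:00 = 7:10 AM UTC on Sep 14.
Add 3 hours 45 minutes leg 1 → 10:55 AM UTC.
Add 2 hours and 4 minutes layover in Tehran → 12:59 PM UTC.
Add 15 hours 10 minutes leg 2 → 4:09 AM UTC (Sep 15).
Add 7 hours and 6 minutes layover in San Teodoro → 11:15 AM UTC.
Add 14 hours and 43 minutes leg 3 → 1:58 AM UTC (Sep 16).
Add 51 minutes layover in Vancouver → 2:49 AM UTC.
Add 14 hours 25 minutes leg 4 → 5:14 PM UTC.
Chennai is UTC+5:30, so local arrival = 5:14 PM + 5:30 = 10:44 PM on Sep 16.

10:44 PM on September 16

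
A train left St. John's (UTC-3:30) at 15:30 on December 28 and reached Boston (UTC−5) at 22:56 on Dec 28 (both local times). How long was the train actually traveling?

8 hours 56 minutes

Departure in UTC: 15:30 + 3:30 = 19:00 on Dec 28.
Arrival in UTC: 22:56 + 5:00 = 03:56 on Dec 29.
Elapsed = 03:56 − 19:00 (+1 day) = 8 hours 56 minutes.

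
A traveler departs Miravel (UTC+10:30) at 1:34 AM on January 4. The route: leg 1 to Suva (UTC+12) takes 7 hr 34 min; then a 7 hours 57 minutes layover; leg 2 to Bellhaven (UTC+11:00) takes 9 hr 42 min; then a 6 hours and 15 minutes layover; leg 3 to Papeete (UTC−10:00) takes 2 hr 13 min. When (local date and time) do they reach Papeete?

2:45 PM on January 4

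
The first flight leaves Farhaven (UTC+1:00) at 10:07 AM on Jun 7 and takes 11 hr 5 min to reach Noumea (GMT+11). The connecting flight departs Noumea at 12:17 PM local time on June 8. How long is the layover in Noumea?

Convert departure to UTC: 10:07 AM − 1:00 = 9:07 AM UTC on Jun 7.
Add 11 hours 5 minutes flight time → 8:12 PM UTC.
Noumea is UTC+11:00, so local arrival = 8:12 PM + 11:00 = 7:12 AM on Jun 8.
Layover = 12:17 PM − 7:12 AM = 5 hours 5 minutes.

5 hours 5 minutes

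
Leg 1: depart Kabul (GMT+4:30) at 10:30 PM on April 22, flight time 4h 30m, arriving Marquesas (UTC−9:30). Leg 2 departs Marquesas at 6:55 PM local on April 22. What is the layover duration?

Convert departure to UTC: 10:30 PM − 4:30 = 6:00 PM UTC on Apr 22.
Add 4 hours and 30 minutes flight time → 10:30 PM UTC.
Marquesas is UTC−9:30, so local arrival = 10:30 PM − 9:30 = 1:00 PM on Apr 22.
Layover = 6:55 PM − 1:00 PM = 5 hours 55 minutes.

5 hours 55 minutes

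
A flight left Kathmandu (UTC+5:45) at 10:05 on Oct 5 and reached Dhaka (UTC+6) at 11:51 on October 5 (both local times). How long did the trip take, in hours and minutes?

1 hour 31 minutes

Dhaka is 0:15 ahead of Kathmandu.
Clock-face elapsed time (ignoring zones) is 1 hour 46 minutes.
Actual elapsed = 1 hour 46 minutes − 0:15 = 1 hour 31 minutes.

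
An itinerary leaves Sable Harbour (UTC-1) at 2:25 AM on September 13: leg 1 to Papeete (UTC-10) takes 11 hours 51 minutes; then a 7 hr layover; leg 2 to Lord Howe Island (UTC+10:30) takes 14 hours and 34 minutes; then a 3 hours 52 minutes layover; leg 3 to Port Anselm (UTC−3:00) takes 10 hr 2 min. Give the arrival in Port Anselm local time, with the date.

11:44 PM on September 14

Convert departure to UTC: 2:25 AM + 1:00 = 3:25 AM UTC on Sep 13.
Add 11 hours 51 minutes leg 1 → 3:16 PM UTC.
Add 7 hours layover in Papeete → 10:16 PM UTC.
Add 14 hours and 34 minutes leg 2 → 12:50 PM UTC (Sep 14).
Add 3 hours 52 minutes layover in Lord Howe Island → 4:42 PM UTC.
Add 10 hours 2 minutes leg 3 → 2:44 AM UTC (Sep 15).
Port Anselm is UTC−3:00, so local arrival = 2:44 AM − 3:00 = 11:44 PM on Sep 14.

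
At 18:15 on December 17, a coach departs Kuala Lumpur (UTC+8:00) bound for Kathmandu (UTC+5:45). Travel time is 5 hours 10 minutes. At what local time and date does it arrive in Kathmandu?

Kathmandu is 2:15 behind Kuala Lumpur.
After 5 hours 10 minutes it is 23:25 in Kuala Lumpur.
Shift by the zone difference: 23:25 − 2:15 = 21:10 on Dec 17 in Kathmandu.

21:10 on December 17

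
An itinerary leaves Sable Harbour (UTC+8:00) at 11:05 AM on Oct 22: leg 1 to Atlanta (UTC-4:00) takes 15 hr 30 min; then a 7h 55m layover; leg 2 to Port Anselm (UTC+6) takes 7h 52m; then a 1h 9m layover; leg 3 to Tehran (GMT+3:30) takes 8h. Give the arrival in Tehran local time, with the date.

Convert departure to UTC: 11:05 AM − 8:00 = 3:05 AM UTC on Oct 22.
Add 15 hours and 30 minutes leg 1 → 6:35 PM UTC.
Add 7 hours and 55 minutes layover in Atlanta → 2:30 AM UTC (Oct 23).
Add 7 hours 52 minutes leg 2 → 10:22 AM UTC.
Add 1 hour and 9 minutes layover in Port Anselm → 11:31 AM UTC.
Add 8 hours leg 3 → 7:31 PM UTC.
Tehran is UTC+3:30, so local arrival = 7:31 PM + 3:30 = 11:01 PM on Oct 23.

11:01 PM on October 23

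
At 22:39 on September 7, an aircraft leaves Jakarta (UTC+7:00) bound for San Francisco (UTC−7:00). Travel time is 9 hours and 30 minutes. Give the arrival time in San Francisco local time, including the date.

Convert departure to UTC: 22:39 − 7:00 = 15:39 UTC on Sep 7.
Add 9 hours and 30 minutes travel time → 01:09 UTC (Sep 8).
San Francisco is UTC−7:00, so local arrival = 01:09 − 7:00 = 18:09 on Sep 7.

18:09 on September 7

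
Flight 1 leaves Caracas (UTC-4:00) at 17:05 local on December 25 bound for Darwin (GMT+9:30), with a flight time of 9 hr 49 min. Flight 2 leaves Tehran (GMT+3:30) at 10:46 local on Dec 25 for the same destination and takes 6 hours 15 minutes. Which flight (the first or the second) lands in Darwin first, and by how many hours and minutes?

the second, by 17 hours 23 minutes

Flight 1 in UTC: 17:05 + 4:00 = 21:05 on Dec 25.
+9 hours and 49 minutes → arrive 06:54 UTC on Dec 26.
Flight 2 in UTC: 10:46 − 3:30 = 07:16 on Dec 25.
+6 hours 15 minutes → arrive 13:31 UTC on Dec 25.
Flight 2 lands earlier by 17 hours 23 minutes.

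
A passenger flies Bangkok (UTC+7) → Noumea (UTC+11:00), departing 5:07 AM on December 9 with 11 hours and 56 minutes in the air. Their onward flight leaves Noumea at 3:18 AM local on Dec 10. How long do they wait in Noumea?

Convert departure to UTC: 5:07 AM − 7:00 = 10:07 PM UTC on Dec 8.
Add 11 hours and 56 minutes flight time → 10:03 AM UTC (Dec 9).
Noumea is UTC+11:00, so local arrival = 10:03 AM + 11:00 = 9:03 PM on Dec 9.
Layover = 3:18 AM − 9:03 PM (+1 day) = 6 hours 15 minutes.

6 hours 15 minutes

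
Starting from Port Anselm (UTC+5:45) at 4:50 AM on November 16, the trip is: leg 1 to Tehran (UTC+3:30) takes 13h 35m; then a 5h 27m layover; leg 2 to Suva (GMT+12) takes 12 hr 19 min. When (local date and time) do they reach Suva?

6:26 PM on November 17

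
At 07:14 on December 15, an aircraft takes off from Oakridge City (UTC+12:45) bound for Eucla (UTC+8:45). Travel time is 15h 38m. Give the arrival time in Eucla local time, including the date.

Convert departure to UTC: 07:14 − 12:45 = 18:29 UTC on Dec 14.
Add 15 hours and 38 minutes travel time → 10:07 UTC (Dec 15).
Eucla is UTC+8:45, so local arrival = 10:07 + 8:45 = 18:52 on Dec 15.

18:52 on December 15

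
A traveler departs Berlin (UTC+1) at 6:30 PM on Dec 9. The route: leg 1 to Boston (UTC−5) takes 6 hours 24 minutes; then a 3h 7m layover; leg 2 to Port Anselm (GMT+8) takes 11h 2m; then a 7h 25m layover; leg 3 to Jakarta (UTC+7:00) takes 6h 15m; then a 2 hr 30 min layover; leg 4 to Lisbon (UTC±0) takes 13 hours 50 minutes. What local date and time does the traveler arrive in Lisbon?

Convert departure to UTC: 6:30 PM − 1:00 = 5:30 PM UTC on Dec 9.
Add 6 hours and 24 minutes leg 1 → 11:54 PM UTC.
Add 3 hours 7 minutes layover in Boston → 3:01 AM UTC (Dec 10).
Add 11 hours 2 minutes leg 2 → 2:03 PM UTC.
Add 7 hours and 25 minutes layover in Port Anselm → 9:28 PM UTC.
Add 6 hours and 15 minutes leg 3 → 3:43 AM UTC (Dec 11).
Add 2 hours 30 minutes layover in Jakarta → 6:13 AM UTC.
Add 13 hours 50 minutes leg 4 → 8:03 PM UTC.
Lisbon is UTC+0, so local arrival is the same: 8:03 PM on Dec 11.

8:03 PM on Dec 11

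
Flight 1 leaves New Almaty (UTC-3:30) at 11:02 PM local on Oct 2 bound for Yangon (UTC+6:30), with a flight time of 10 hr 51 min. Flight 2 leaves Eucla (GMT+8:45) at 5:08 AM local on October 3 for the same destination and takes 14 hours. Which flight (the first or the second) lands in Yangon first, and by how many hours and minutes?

the second, by 3 hours

Flight 1 in UTC: 11:02 PM + 3:30 = 2:32 AM on Oct 3.
+10 hours 51 minutes → arrive 1:23 PM UTC on Oct 3.
Flight 2 in UTC: 5:08 AM − 8:45 = 8:23 PM on Oct 2.
+14 hours → arrive 10:23 AM UTC on Oct 3.
Flight 2 lands earlier by 3 hours.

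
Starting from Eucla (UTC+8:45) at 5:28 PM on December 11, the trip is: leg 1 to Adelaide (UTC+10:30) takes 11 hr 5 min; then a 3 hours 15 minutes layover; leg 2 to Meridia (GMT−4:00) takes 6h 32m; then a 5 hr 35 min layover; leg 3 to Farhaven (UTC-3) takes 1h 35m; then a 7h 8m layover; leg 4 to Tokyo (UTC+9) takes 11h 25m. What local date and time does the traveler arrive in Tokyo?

4:18 PM on Dec 13

Convert departure to UTC: 5:28 PM − 8:45 = 8:43 AM UTC on Dec 11.
Add 11 hours and 5 minutes leg 1 → 7:48 PM UTC.
Add 3 hours 15 minutes layover in Adelaide → 11:03 PM UTC.
Add 6 hours and 32 minutes leg 2 → 5:35 AM UTC (Dec 12).
Add 5 hours 35 minutes layover in Meridia → 11:10 AM UTC.
Add 1 hour and 35 minutes leg 3 → 12:45 PM UTC.
Add 7 hours and 8 minutes layover in Farhaven → 7:53 PM UTC.
Add 11 hours 25 minutes leg 4 → 7:18 AM UTC (Dec 13).
Tokyo is UTC+9:00, so local arrival = 7:18 AM + 9:00 = 4:18 PM on Dec 13.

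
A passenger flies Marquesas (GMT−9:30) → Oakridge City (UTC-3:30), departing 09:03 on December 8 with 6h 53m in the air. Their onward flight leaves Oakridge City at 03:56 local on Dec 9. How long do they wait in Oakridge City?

6 hours

Convert departure to UTC: 09:03 + 9:30 = 18:33 UTC on Dec 8.
Add 6 hours 53 minutes flight time → 01:26 UTC (Dec 9).
Oakridge City is UTC−3:30, so local arrival = 01:26 − 3:30 = 21:56 on Dec 8.
Layover = 03:56 − 21:56 (+1 day) = 6 hours.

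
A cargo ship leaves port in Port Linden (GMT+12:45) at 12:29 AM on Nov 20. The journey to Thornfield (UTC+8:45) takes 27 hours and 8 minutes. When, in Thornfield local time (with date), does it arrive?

Thornfield is 4:00 behind Port Linden.
After 27 hours and 8 minutes it is 3:37 AM (Nov 21) in Port Linden.
Shift by the zone difference: 3:37 AM − 4:00 = 11:37 PM on Nov 20 in Thornfield.

11:37 PM on November 20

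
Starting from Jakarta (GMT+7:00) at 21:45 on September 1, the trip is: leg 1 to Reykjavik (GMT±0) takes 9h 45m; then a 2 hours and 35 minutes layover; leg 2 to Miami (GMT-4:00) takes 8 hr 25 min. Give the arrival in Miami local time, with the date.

07:30 on Sep 2

Convert departure to UTC: 21:45 − 7:00 = 14:45 UTC on Sep 1.
Add 9 hours 45 minutes leg 1 → 00:30 UTC (Sep 2).
Add 2 hours 35 minutes layover in Reykjavik → 03:05 UTC.
Add 8 hours 25 minutes leg 2 → 11:30 UTC.
Miami is UTC−4:00, so local arrival = 11:30 − 4:00 = 07:30 on Sep 2.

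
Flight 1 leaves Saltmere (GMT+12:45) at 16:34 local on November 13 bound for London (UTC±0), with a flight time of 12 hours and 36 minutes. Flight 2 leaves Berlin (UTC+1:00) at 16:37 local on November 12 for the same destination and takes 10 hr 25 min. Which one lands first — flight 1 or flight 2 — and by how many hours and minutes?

Flight 1 in UTC: 16:34 − 12:45 = 03:49 on Nov 13.
+12 hours 36 minutes → arrive 16:25 UTC on Nov 13.
Flight 2 in UTC: 16:37 − 1:00 = 15:37 on Nov 12.
+10 hours 25 minutes → arrive 02:02 UTC on Nov 13.
Flight 2 lands earlier by 14 hours 23 minutes.

the second, by 14 hours 23 minutes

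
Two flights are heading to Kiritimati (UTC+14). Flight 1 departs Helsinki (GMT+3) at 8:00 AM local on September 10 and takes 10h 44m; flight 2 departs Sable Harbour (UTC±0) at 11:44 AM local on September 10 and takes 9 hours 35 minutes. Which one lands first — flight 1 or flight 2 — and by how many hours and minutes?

Flight 1 in UTC: 8:00 AM − 3:00 = 5:00 AM on Sep 10.
+10 hours 44 minutes → arrive 3:44 PM UTC on Sep 10.
Flight 2 departs at 11:44 AM UTC (Sep 10).
+9 hours 35 minutes → arrive 9:19 PM UTC on Sep 10.
Flight 1 lands earlier by 5 hours 35 minutes.

the first, by 5 hours 35 minutes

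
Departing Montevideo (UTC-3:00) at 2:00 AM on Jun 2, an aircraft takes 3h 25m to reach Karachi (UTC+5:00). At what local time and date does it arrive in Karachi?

Karachi is 8:00 ahead of Montevideo.
After 3 hours and 25 minutes it is 5:25 AM in Montevideo.
Shift by the zone difference: 5:25 AM + 8:00 = 1:25 PM on Jun 2 in Karachi.

1:25 PM on Jun 2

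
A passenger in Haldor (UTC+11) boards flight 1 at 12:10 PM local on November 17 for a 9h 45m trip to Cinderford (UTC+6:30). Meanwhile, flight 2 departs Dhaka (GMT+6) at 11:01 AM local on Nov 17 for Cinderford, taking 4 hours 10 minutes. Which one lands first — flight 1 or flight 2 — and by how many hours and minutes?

Flight 1 in UTC: 12:10 PM − 11:00 = 1:10 AM on Nov 17.
+9 hours and 45 minutes → arrive 10:55 AM UTC on Nov 17.
Flight 2 in UTC: 11:01 AM − 6:00 = 5:01 AM on Nov 17.
+4 hours 10 minutes → arrive 9:11 AM UTC on Nov 17.
Flight 2 lands earlier by 1 hour 44 minutes.

the second, by 1 hour 44 minutes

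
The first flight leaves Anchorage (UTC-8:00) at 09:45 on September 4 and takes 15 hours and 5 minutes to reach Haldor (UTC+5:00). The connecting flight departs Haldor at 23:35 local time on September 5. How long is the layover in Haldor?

Convert departure to UTC: 09:45 + 8:00 = 17:45 UTC on Sep 4.
Add 15 hours and 5 minutes flight time → 08:50 UTC (Sep 5).
Haldor is UTC+5:00, so local arrival = 08:50 + 5:00 = 13:50 on Sep 5.
Layover = 23:35 − 13:50 = 9 hours 45 minutes.

9 hours 45 minutes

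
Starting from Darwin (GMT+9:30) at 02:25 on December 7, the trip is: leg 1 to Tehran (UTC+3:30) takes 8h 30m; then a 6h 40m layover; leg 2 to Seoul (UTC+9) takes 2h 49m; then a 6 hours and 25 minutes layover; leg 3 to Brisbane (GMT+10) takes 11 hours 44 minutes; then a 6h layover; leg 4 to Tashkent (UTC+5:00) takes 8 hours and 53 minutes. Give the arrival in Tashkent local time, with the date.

Convert departure to UTC: 02:25 − 9:30 = 16:55 UTC on Dec 6.
Add 8 hours 30 minutes leg 1 → 01:25 UTC (Dec 7).
Add 6 hours and 40 minutes layover in Tehran → 08:05 UTC.
Add 2 hours 49 minutes leg 2 → 10:54 UTC.
Add 6 hours and 25 minutes layover in Seoul → 17:19 UTC.
Add 11 hours and 44 minutes leg 3 → 05:03 UTC (Dec 8).
Add 6 hours layover in Brisbane → 11:03 UTC.
Add 8 hours and 53 minutes leg 4 → 19:56 UTC.
Tashkent is UTC+5:00, so local arrival = 19:56 + 5:00 = 00:56 on Dec 9.

00:56 on December 9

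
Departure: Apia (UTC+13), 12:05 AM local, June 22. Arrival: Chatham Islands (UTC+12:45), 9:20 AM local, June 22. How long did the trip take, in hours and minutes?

9 hours 30 minutes

Departure in UTC: 12:05 AM − 13:00 = 11:05 AM on Jun 21.
Arrival in UTC: 9:20 AM − 12:45 = 8:35 PM on Jun 21.
Elapsed = 8:35 PM − 11:05 AM = 9 hours 30 minutes.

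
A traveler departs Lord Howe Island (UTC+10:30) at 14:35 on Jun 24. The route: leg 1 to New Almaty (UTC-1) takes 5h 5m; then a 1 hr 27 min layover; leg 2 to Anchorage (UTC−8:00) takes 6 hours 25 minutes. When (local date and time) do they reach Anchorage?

Convert departure to UTC: 14:35 − 10:30 = 04:05 UTC on Jun 24.
Add 5 hours and 5 minutes leg 1 → 09:10 UTC.
Add 1 hour and 27 minutes layover in New Almaty → 10:37 UTC.
Add 6 hours 25 minutes leg 2 → 17:02 UTC.
Anchorage is UTC−8:00, so local arrival = 17:02 − 8:00 = 09:02 on Jun 24.

09:02 on June 24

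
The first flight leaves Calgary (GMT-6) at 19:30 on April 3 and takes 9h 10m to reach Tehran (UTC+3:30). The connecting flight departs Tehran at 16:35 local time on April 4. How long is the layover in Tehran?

2 hours 25 minutes

Convert departure to UTC: 19:30 + 6:00 = 01:30 UTC on Apr 4.
Add 9 hours 10 minutes flight time → 10:40 UTC.
Tehran is UTC+3:30, so local arrival = 10:40 + 3:30 = 14:10 on Apr 4.
Layover = 16:35 − 14:10 = 2 hours 25 minutes.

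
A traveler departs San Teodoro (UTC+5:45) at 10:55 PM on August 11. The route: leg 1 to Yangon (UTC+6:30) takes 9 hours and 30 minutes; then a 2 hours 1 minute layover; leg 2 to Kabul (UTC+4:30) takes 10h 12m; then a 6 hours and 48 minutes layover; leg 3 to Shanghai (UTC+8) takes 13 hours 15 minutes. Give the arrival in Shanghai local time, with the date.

Convert departure to UTC: 10:55 PM − 5:45 = 5:10 PM UTC on Aug 11.
Add 9 hours 30 minutes leg 1 → 2:40 AM UTC (Aug 12).
Add 2 hours 1 minute layover in Yangon → 4:41 AM UTC.
Add 10 hours 12 minutes leg 2 → 2:53 PM UTC.
Add 6 hours and 48 minutes layover in Kabul → 9:41 PM UTC.
Add 13 hours 15 minutes leg 3 → 10:56 AM UTC (Aug 13).
Shanghai is UTC+8:00, so local arrival = 10:56 AM + 8:00 = 6:56 PM on Aug 13.

6:56 PM on August 13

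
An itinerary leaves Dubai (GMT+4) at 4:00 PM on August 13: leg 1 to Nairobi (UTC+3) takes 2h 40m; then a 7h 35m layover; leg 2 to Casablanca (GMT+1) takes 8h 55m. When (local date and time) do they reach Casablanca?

Convert departure to UTC: 4:00 PM − 4:00 = 12:00 PM UTC on Aug 13.
Add 2 hours and 40 minutes leg 1 → 2:40 PM UTC.
Add 7 hours and 35 minutes layover in Nairobi → 10:15 PM UTC.
Add 8 hours 55 minutes leg 2 → 7:10 AM UTC (Aug 14).
Casablanca is UTC+1:00, so local arrival = 7:10 AM + 1:00 = 8:10 AM on Aug 14.

8:10 AM on August 14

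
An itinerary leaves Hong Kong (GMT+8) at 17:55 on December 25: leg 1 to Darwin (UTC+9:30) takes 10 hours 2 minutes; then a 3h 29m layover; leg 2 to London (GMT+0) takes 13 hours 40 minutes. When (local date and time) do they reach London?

13:06 on Dec 26

Convert departure to UTC: 17:55 − 8:00 = 09:55 UTC on Dec 25.
Add 10 hours 2 minutes leg 1 → 19:57 UTC.
Add 3 hours 29 minutes layover in Darwin → 23:26 UTC.
Add 13 hours and 40 minutes leg 2 → 13:06 UTC (Dec 26).
London is UTC+0, so local arrival is the same: 13:06 on Dec 26.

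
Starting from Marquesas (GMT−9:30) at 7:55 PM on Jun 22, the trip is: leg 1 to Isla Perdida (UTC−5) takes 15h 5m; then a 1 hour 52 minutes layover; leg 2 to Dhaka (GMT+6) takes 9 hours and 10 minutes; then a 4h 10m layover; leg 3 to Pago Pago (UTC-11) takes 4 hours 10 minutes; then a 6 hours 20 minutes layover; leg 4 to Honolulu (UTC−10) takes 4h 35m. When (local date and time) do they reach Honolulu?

4:47 PM on June 24

Convert departure to UTC: 7:55 PM + 9:30 = 5:25 AM UTC on Jun 23.
Add 15 hours and 5 minutes leg 1 → 8:30 PM UTC.
Add 1 hour and 52 minutes layover in Isla Perdida → 10:22 PM UTC.
Add 9 hours and 10 minutes leg 2 → 7:32 AM UTC (Jun 24).
Add 4 hours 10 minutes layover in Dhaka → 11:42 AM UTC.
Add 4 hours 10 minutes leg 3 → 3:52 PM UTC.
Add 6 hours and 20 minutes layover in Pago Pago → 10:12 PM UTC.
Add 4 hours and 35 minutes leg 4 → 2:47 AM UTC (Jun 25).
Honolulu is UTC−10:00, so local arrival = 2:47 AM − 10:00 = 4:47 PM on Jun 24.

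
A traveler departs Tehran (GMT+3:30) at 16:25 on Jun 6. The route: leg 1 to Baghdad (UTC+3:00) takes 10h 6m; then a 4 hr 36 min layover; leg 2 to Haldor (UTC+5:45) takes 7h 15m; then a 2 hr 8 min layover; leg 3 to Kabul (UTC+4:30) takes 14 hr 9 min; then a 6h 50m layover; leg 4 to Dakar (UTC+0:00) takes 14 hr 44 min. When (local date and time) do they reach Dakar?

00:43 on June 9

Convert departure to UTC: 16:25 − 3:30 = 12:55 UTC on Jun 6.
Add 10 hours and 6 minutes leg 1 → 23:01 UTC.
Add 4 hours 36 minutes layover in Baghdad → 03:37 UTC (Jun 7).
Add 7 hours 15 minutes leg 2 → 10:52 UTC.
Add 2 hours 8 minutes layover in Haldor → 13:00 UTC.
Add 14 hours and 9 minutes leg 3 → 03:09 UTC (Jun 8).
Add 6 hours and 50 minutes layover in Kabul → 09:59 UTC.
Add 14 hours and 44 minutes leg 4 → 00:43 UTC (Jun 9).
Dakar is UTC+0, so local arrival is the same: 00:43 on Jun 9.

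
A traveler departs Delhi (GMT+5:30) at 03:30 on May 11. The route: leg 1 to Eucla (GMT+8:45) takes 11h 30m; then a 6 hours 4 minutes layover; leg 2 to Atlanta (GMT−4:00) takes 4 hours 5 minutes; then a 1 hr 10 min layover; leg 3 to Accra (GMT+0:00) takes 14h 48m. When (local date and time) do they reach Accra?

Convert departure to UTC: 03:30 − 5:30 = 22:00 UTC on May 10.
Add 11 hours 30 minutes leg 1 → 09:30 UTC (May 11).
Add 6 hours and 4 minutes layover in Eucla → 15:34 UTC.
Add 4 hours 5 minutes leg 2 → 19:39 UTC.
Add 1 hour and 10 minutes layover in Atlanta → 20:49 UTC.
Add 14 hours 48 minutes leg 3 → 11:37 UTC (May 12).
Accra is UTC+0, so local arrival is the same: 11:37 on May 12.

11:37 on May 12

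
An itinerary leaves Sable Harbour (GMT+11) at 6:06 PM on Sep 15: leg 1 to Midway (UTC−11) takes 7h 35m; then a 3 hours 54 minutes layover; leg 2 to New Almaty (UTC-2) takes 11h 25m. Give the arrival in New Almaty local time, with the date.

Convert departure to UTC: 6:06 PM − 11:00 = 7:06 AM UTC on Sep 15.
Add 7 hours and 35 minutes leg 1 → 2:41 PM UTC.
Add 3 hours 54 minutes layover in Midway → 6:35 PM UTC.
Add 11 hours 25 minutes leg 2 → 6:00 AM UTC (Sep 16).
New Almaty is UTC−2:00, so local arrival = 6:00 AM − 2:00 = 4:00 AM on Sep 16.

4:00 AM on Sep 16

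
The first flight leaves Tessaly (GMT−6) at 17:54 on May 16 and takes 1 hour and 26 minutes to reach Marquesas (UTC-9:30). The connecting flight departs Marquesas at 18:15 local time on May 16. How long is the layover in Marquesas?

Convert departure to UTC: 17:54 + 6:00 = 23:54 UTC on May 16.
Add 1 hour 26 minutes flight time → 01:20 UTC (May 17).
Marquesas is UTC−9:30, so local arrival = 01:20 − 9:30 = 15:50 on May 16.
Layover = 18:15 − 15:50 = 2 hours 25 minutes.

2 hours 25 minutes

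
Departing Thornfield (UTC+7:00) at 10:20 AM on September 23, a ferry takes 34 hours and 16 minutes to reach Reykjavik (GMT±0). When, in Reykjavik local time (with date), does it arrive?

1:36 PM on September 24

Reykjavik is 7:00 behind Thornfield.
After 34 hours and 16 minutes it is 8:36 PM (Sep 24) in Thornfield.
Shift by the zone difference: 8:36 PM − 7:00 = 1:36 PM on Sep 24 in Reykjavik.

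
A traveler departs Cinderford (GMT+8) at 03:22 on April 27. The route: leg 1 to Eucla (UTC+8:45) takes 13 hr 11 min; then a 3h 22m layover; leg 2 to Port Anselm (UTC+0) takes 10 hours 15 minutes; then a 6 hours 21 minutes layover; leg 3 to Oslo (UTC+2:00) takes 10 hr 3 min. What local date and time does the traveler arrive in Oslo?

16:34 on Apr 28

Convert departure to UTC: 03:22 − 8:00 = 19:22 UTC on Apr 26.
Add 13 hours 11 minutes leg 1 → 08:33 UTC (Apr 27).
Add 3 hours 22 minutes layover in Eucla → 11:55 UTC.
Add 10 hours and 15 minutes leg 2 → 22:10 UTC.
Add 6 hours 21 minutes layover in Port Anselm → 04:31 UTC (Apr 28).
Add 10 hours and 3 minutes leg 3 → 14:34 UTC.
Oslo is UTC+2:00, so local arrival = 14:34 + 2:00 = 16:34 on Apr 28.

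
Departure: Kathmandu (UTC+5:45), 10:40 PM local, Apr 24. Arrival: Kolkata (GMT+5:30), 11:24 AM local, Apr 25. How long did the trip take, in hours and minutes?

12 hours 59 minutes

Kolkata is 0:15 behind Kathmandu.
Clock-face elapsed time (ignoring zones) is 12 hours 44 minutes.
Actual elapsed = 12 hours 44 minutes + 0:15 = 12 hours 59 minutes.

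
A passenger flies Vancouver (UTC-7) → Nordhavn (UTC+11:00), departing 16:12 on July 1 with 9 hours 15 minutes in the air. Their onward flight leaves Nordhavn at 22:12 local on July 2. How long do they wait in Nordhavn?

2 hours 45 minutes

Convert departure to UTC: 16:12 + 7:00 = 23:12 UTC on Jul 1.
Add 9 hours and 15 minutes flight time → 08:27 UTC (Jul 2).
Nordhavn is UTC+11:00, so local arrival = 08:27 + 11:00 = 19:27 on Jul 2.
Layover = 22:12 − 19:27 = 2 hours 45 minutes.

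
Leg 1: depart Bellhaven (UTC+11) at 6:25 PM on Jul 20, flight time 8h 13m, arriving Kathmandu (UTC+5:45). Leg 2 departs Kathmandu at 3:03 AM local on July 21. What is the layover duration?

Convert departure to UTC: 6:25 PM − 11:00 = 7:25 AM UTC on Jul 20.
Add 8 hours 13 minutes flight time → 3:38 PM UTC.
Kathmandu is UTC+5:45, so local arrival = 3:38 PM + 5:45 = 9:23 PM on Jul 20.
Layover = 3:03 AM − 9:23 PM (+1 day) = 5 hours 40 minutes.

5 hours 40 minutes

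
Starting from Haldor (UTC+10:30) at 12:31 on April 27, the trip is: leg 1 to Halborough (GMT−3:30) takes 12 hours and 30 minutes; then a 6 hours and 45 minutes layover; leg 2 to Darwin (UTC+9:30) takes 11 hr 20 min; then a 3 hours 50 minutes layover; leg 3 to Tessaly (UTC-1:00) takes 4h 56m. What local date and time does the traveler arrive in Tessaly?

16:22 on April 28

Convert departure to UTC: 12:31 − 10:30 = 02:01 UTC on Apr 27.
Add 12 hours 30 minutes leg 1 → 14:31 UTC.
Add 6 hours 45 minutes layover in Halborough → 21:16 UTC.
Add 11 hours and 20 minutes leg 2 → 08:36 UTC (Apr 28).
Add 3 hours and 50 minutes layover in Darwin → 12:26 UTC.
Add 4 hours and 56 minutes leg 3 → 17:22 UTC.
Tessaly is UTC−1:00, so local arrival = 17:22 − 1:00 = 16:22 on Apr 28.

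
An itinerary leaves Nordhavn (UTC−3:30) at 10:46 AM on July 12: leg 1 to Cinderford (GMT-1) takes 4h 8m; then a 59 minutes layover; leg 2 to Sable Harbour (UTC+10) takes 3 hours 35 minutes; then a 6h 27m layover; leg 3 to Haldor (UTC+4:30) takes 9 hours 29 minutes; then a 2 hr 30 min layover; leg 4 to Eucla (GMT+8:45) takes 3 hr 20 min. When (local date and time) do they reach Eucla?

5:29 AM on July 14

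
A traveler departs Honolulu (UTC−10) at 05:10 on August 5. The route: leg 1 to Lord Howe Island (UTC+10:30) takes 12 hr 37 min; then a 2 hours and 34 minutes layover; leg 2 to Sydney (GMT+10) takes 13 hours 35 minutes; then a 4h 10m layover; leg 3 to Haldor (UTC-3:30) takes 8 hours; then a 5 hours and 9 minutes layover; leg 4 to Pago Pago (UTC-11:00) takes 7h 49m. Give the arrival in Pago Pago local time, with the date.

Convert departure to UTC: 05:10 + 10:00 = 15:10 UTC on Aug 5.
Add 12 hours and 37 minutes leg 1 → 03:47 UTC (Aug 6).
Add 2 hours 34 minutes layover in Lord Howe Island → 06:21 UTC.
Add 13 hours 35 minutes leg 2 → 19:56 UTC.
Add 4 hours 10 minutes layover in Sydney → 00:06 UTC (Aug 7).
Add 8 hours leg 3 → 08:06 UTC.
Add 5 hours and 9 minutes layover in Haldor → 13:15 UTC.
Add 7 hours and 49 minutes leg 4 → 21:04 UTC.
Pago Pago is UTC−11:00, so local arrival = 21:04 − 11:00 = 10:04 on Aug 7.

10:04 on Aug 7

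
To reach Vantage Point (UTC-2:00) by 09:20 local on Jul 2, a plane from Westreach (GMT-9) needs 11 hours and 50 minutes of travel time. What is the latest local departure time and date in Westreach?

Target arrival in UTC: 09:20 + 2:00 = 11:20 on Jul 2.
Subtract 11 hours and 50 minutes → departure 23:30 UTC on Jul 1.
Westreach is UTC−9:00: 23:30 − 9:00 = 14:30 on Jul 1.

14:30 on Jul 1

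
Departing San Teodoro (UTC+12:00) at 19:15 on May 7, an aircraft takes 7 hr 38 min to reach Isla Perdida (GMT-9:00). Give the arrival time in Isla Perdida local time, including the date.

05:53 on May 7

Convert departure to UTC: 19:15 − 12:00 = 07:15 UTC on May 7.
Add 7 hours 38 minutes travel time → 14:53 UTC.
Isla Perdida is UTC−9:00, so local arrival = 14:53 − 9:00 = 05:53 on May 7.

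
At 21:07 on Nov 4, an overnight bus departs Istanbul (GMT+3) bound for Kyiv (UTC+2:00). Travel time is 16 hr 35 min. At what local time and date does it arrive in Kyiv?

Convert departure to UTC: 21:07 − 3:00 = 18:07 UTC on Nov 4.
Add 16 hours and 35 minutes travel time → 10:42 UTC (Nov 5).
Kyiv is UTC+2:00, so local arrival = 10:42 + 2:00 = 12:42 on Nov 5.

12:42 on November 5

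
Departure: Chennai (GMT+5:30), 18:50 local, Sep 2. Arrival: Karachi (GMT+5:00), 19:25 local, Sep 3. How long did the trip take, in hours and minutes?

25 hours 5 minutes

Departure in UTC: 18:50 − 5:30 = 13:20 on Sep 2.
Arrival in UTC: 19:25 − 5:00 = 14:25 on Sep 3.
Elapsed = 14:25 − 13:20 (+1 day) = 25 hours 5 minutes.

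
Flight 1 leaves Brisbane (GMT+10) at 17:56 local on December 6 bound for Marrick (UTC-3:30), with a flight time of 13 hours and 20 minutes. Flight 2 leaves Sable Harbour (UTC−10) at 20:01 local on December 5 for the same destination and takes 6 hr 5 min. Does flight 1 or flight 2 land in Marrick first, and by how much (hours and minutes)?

Flight 1 in UTC: 17:56 − 10:00 = 07:56 on Dec 6.
+13 hours 20 minutes → arrive 21:16 UTC on Dec 6.
Flight 2 in UTC: 20:01 + 10:00 = 06:01 on Dec 6.
+6 hours 5 minutes → arrive 12:06 UTC on Dec 6.
Flight 2 lands earlier by 9 hours 10 minutes.

the second, by 9 hours 10 minutes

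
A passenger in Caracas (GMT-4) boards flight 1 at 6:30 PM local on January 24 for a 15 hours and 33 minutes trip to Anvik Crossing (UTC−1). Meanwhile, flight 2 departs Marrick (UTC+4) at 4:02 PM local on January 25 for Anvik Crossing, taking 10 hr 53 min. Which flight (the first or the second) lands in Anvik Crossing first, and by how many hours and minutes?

the first, by 8 hours 52 minutes

Flight 1 in UTC: 6:30 PM + 4:00 = 10:30 PM on Jan 24.
+15 hours 33 minutes → arrive 2:03 PM UTC on Jan 25.
Flight 2 in UTC: 4:02 PM − 4:00 = 12:02 PM on Jan 25.
+10 hours and 53 minutes → arrive 10:55 PM UTC on Jan 25.
Flight 1 lands earlier by 8 hours 52 minutes.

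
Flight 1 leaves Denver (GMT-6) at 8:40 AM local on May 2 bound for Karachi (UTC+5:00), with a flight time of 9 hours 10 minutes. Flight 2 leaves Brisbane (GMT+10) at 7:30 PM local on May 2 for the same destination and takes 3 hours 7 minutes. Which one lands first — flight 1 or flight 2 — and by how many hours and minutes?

Flight 1 in UTC: 8:40 AM + 6:00 = 2:40 PM on May 2.
+9 hours 10 minutes → arrive 11:50 PM UTC on May 2.
Flight 2 in UTC: 7:30 PM − 10:00 = 9:30 AM on May 2.
+3 hours and 7 minutes → arrive 12:37 PM UTC on May 2.
Flight 2 lands earlier by 11 hours 13 minutes.

the second, by 11 hours 13 minutes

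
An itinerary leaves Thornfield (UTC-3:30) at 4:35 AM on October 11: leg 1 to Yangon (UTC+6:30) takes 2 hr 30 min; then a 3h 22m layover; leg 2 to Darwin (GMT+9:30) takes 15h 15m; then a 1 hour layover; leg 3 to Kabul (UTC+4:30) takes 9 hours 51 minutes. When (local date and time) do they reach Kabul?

Convert departure to UTC: 4:35 AM + 3:30 = 8:05 AM UTC on Oct 11.
Add 2 hours 30 minutes leg 1 → 10:35 AM UTC.
Add 3 hours and 22 minutes layover in Yangon → 1:57 PM UTC.
Add 15 hours and 15 minutes leg 2 → 5:12 AM UTC (Oct 12).
Add 1 hour layover in Darwin → 6:12 AM UTC.
Add 9 hours 51 minutes leg 3 → 4:03 PM UTC.
Kabul is UTC+4:30, so local arrival = 4:03 PM + 4:30 = 8:33 PM on Oct 12.

8:33 PM on October 12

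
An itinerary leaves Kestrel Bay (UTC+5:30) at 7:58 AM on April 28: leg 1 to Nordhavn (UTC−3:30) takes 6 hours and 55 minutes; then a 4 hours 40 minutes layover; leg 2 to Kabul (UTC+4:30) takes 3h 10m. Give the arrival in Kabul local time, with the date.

9:43 PM on April 28

Convert departure to UTC: 7:58 AM − 5:30 = 2:28 AM UTC on Apr 28.
Add 6 hours 55 minutes leg 1 → 9:23 AM UTC.
Add 4 hours 40 minutes layover in Nordhavn → 2:03 PM UTC.
Add 3 hours and 10 minutes leg 2 → 5:13 PM UTC.
Kabul is UTC+4:30, so local arrival = 5:13 PM + 4:30 = 9:43 PM on Apr 28.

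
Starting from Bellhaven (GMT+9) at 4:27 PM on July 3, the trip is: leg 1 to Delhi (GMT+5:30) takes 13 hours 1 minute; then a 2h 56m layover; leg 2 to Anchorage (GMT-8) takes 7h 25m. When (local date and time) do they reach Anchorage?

10:49 PM on July 3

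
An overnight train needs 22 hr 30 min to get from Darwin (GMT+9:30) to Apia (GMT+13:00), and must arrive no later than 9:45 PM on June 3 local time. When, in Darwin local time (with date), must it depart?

Target arrival in UTC: 9:45 PM − 13:00 = 8:45 AM on Jun 3.
Subtract 22 hours and 30 minutes → departure 10:15 AM UTC on Jun 2.
Darwin is UTC+9:30: 10:15 AM + 9:30 = 7:45 PM on Jun 2.

7:45 PM on Jun 2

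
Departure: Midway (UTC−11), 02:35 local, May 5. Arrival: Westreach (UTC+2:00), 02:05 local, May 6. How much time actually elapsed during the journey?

Departure in UTC: 02:35 + 11:00 = 13:35 on May 5.
Arrival in UTC: 02:05 − 2:00 = 00:05 on May 6.
Elapsed = 00:05 − 13:35 (+1 day) = 10 hours 30 minutes.

10 hours 30 minutes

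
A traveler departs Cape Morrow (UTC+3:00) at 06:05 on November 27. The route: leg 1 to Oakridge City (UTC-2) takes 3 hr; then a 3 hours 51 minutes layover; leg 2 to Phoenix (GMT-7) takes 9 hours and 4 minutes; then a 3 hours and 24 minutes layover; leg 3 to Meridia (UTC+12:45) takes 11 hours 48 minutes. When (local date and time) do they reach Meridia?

Convert departure to UTC: 06:05 − 3:00 = 03:05 UTC on Nov 27.
Add 3 hours leg 1 → 06:05 UTC.
Add 3 hours and 51 minutes layover in Oakridge City → 09:56 UTC.
Add 9 hours 4 minutes leg 2 → 19:00 UTC.
Add 3 hours and 24 minutes layover in Phoenix → 22:24 UTC.
Add 11 hours and 48 minutes leg 3 → 10:12 UTC (Nov 28).
Meridia is UTC+12:45, so local arrival = 10:12 + 12:45 = 22:57 on Nov 28.

22:57 on November 28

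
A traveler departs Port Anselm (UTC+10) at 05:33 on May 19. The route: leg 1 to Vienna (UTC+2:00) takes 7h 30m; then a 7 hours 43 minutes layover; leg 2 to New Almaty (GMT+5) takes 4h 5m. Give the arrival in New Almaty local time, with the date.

19:51 on May 19

Convert departure to UTC: 05:33 − 10:00 = 19:33 UTC on May 18.
Add 7 hours and 30 minutes leg 1 → 03:03 UTC (May 19).
Add 7 hours and 43 minutes layover in Vienna → 10:46 UTC.
Add 4 hours 5 minutes leg 2 → 14:51 UTC.
New Almaty is UTC+5:00, so local arrival = 14:51 + 5:00 = 19:51 on May 19.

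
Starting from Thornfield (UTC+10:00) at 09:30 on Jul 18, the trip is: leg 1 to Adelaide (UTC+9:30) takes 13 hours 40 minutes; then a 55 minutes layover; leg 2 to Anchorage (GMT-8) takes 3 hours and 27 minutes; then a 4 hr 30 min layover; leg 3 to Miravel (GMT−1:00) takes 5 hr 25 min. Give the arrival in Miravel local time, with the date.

Convert departure to UTC: 09:30 − 10:00 = 23:30 UTC on Jul 17.
Add 13 hours and 40 minutes leg 1 → 13:10 UTC (Jul 18).
Add 55 minutes layover in Adelaide → 14:05 UTC.
Add 3 hours 27 minutes leg 2 → 17:32 UTC.
Add 4 hours 30 minutes layover in Anchorage → 22:02 UTC.
Add 5 hours and 25 minutes leg 3 → 03:27 UTC (Jul 19).
Miravel is UTC−1:00, so local arrival = 03:27 − 1:00 = 02:27 on Jul 19.

02:27 on July 19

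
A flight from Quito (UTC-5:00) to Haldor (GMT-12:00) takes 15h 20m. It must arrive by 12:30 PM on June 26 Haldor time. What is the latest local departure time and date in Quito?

Target arrival in UTC: 12:30 PM + 12:00 = 12:30 AM on Jun 27.
Subtract 15 hours 20 minutes → departure 9:10 AM UTC on Jun 26.
Quito is UTC−5:00: 9:10 AM − 5:00 = 4:10 AM on Jun 26.

4:10 AM on June 26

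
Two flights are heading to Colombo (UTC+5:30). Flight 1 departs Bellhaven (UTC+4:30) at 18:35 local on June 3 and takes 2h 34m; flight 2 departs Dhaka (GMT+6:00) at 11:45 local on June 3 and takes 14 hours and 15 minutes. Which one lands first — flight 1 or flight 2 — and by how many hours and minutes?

the first, by 3 hours 21 minutes

Flight 1 in UTC: 18:35 − 4:30 = 14:05 on Jun 3.
+2 hours 34 minutes → arrive 16:39 UTC on Jun 3.
Flight 2 in UTC: 11:45 − 6:00 = 05:45 on Jun 3.
+14 hours and 15 minutes → arrive 20:00 UTC on Jun 3.
Flight 1 lands earlier by 3 hours 21 minutes.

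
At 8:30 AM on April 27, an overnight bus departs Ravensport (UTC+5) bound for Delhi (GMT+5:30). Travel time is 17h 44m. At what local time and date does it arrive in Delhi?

2:44 AM on Apr 28

Convert departure to UTC: 8:30 AM − 5:00 = 3:30 AM UTC on Apr 27.
Add 17 hours and 44 minutes travel time → 9:14 PM UTC.
Delhi is UTC+5:30, so local arrival = 9:14 PM + 5:30 = 2:44 AM on Apr 28.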